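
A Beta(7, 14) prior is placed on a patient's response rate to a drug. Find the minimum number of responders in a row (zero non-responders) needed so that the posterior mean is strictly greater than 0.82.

k = 57

After k responders and 0 non-responders the posterior is Beta(7+k, 14), with mean (7+k)/(7+14+k).
Set (7+k)/(21+k) > 0.82 and solve: k > (0.82·21 − 7)/(1 − 0.82) = 56.778.
The smallest integer exceeding 56.778 is 57.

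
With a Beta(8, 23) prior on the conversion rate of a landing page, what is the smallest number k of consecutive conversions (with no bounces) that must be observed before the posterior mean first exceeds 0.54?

k = 20

After k conversions and 0 bounces the posterior is Beta(8+k, 23), with mean (8+k)/(8+23+k).
Set (8+k)/(31+k) > 0.54 and solve: k > (0.54·31 − 8)/(1 − 0.54) = 19.000.
The smallest integer exceeding 19.000 is 20, and checking k=20: (28)/(51) = 0.5490 > 0.54.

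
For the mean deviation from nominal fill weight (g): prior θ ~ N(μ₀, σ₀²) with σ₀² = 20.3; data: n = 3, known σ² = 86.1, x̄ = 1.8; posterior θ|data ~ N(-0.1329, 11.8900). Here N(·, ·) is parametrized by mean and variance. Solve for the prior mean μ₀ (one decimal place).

μ₀ = -1.5

With known observation variance, the Normal–Normal posterior has precision τ_n = τ₀ + n/σ² and mean μ_n = (τ₀μ₀ + (n/σ²)x̄)/τ_n.
Here τ₀ = 1/20.3 = 0.049261 and τ_data = 3/86.1 = 0.034843, so τ_n = 0.084104.
Rearranging for μ₀: μ₀ = (μ_n·τ_n − τ_data·x̄)/τ₀ = (-0.1329·0.084104 − 0.034843·1.8) / 0.049261 = -0.073895/0.049261 ≈ -1.5.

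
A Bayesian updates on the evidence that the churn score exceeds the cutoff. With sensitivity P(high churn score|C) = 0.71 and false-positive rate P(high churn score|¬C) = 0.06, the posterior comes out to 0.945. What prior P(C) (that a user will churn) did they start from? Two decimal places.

In odds form, posterior odds = prior odds × likelihood ratio, so prior odds = posterior odds ÷ LR.
Posterior odds = 0.945/(1−0.945) = 17.1818. LR = 0.71/0.06 = 11.8333.
Prior odds = 17.1818/11.8333 = 1.4520, so P(C) = 1.4520/(1+1.4520) ≈ 0.59.

P(C) = 0.59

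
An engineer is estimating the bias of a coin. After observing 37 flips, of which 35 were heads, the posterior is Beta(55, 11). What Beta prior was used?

Beta(20, 9)

Beta is conjugate to the binomial likelihood: posterior = Beta(α+s, β+f).
Subtract the data counts: 55−35=20, 11−2=9.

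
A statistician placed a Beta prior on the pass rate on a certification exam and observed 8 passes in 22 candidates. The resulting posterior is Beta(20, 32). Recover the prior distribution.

Under Beta–binomial conjugacy the posterior parameters are (a+s, b+f).
Subtract the data counts: 20−8=12, 32−14=18.

Beta(12, 18)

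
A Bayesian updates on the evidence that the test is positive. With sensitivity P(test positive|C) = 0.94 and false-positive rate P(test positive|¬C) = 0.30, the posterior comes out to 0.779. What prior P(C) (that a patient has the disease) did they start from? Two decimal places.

Bayes' rule in odds form gives O(C|E) = O(C)·[P(E|C)/P(E|¬C)], hence O(C) = O(C|E)/LR.
Posterior odds = 0.779/(1−0.779) = 3.5249. LR = 0.94/0.30 = 3.1333.
Prior odds = 3.5249/3.1333 = 1.1250, so P(C) = 1.1250/(1+1.1250) ≈ 0.53.

P(C) = 0.53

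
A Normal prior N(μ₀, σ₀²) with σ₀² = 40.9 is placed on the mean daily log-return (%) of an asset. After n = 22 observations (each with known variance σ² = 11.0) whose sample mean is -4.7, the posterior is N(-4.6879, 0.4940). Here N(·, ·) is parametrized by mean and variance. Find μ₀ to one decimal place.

The posterior mean is a precision-weighted average: μ_n = (τ₀μ₀ + τ_data·x̄)/(τ₀+τ_data), with τ₀=1/σ₀² and τ_data=n/σ².
Here τ₀ = 1/40.9 = 0.024450 and τ_data = 22/11.0 = 2.000000, so τ_n = 2.024450.
Rearranging for μ₀: μ₀ = (μ_n·τ_n − τ_data·x̄)/τ₀ = (-4.6879·2.024450 − 2.000000·-4.7) / 0.024450 = -0.090419/0.024450 ≈ -3.7.

μ₀ = -3.7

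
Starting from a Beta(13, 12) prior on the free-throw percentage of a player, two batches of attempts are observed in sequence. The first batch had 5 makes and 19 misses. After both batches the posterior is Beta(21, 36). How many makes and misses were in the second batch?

Because Beta–binomial updating is additive in the counts, the combined data contributed (α_post−α_prior, β_post−β_prior) successes and failures.
Total across both batches: 21−13=8 makes, 36−12=24 misses.
Subtract the first batch: 8−5=3 makes and 24−19=5 misses.

3 makes and 5 misses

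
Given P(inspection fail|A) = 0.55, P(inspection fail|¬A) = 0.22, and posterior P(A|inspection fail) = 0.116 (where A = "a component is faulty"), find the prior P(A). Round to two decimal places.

P(A) = 0.05

Bayes' rule in odds form gives O(A|E) = O(A)·[P(E|A)/P(E|¬A)], hence O(A) = O(A|E)/LR.
Posterior odds = 0.116/(1−0.116) = 0.1312. LR = 0.55/0.22 = 2.5000.
Prior odds = 0.1312/2.5000 = 0.0525, so P(A) = 0.0525/(1+0.0525) ≈ 0.05.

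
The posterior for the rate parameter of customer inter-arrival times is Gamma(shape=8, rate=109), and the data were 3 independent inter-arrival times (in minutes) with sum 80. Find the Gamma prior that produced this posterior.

Gamma(shape=5, rate=29)

For an exponential likelihood with a Gamma(α, β) prior on the rate, n observations with total T give posterior Gamma(α+n, β+T).
So α = 8 − 3 = 5 and β = 109 − 80 = 29.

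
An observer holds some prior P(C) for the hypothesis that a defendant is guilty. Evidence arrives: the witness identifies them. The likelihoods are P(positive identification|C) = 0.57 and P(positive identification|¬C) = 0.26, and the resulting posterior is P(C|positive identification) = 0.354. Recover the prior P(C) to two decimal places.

P(C) = 0.20

Bayes' rule in odds form gives O(C|E) = O(C)·[P(E|C)/P(E|¬C)], hence O(C) = O(C|E)/LR.
Posterior odds = 0.354/(1−0.354) = 0.5480. LR = 0.57/0.26 = 2.1923.
Prior odds = 0.5480/2.1923 = 0.2500, so P(C) = 0.2500/(1+0.2500) ≈ 0.20.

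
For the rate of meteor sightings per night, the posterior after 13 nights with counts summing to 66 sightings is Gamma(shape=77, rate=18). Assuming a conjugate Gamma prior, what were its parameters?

Gamma–Poisson conjugacy: posterior shape = α + Σxᵢ, posterior rate = β + n.
So α = 77 − 66 = 11 and β = 18 − 13 = 5.

Gamma(shape=11, rate=5)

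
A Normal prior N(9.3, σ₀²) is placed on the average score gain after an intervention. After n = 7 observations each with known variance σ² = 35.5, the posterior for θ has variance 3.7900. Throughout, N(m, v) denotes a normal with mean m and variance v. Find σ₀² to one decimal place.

σ₀² = 15.0

For the Normal–Normal model with known σ², precisions add: τ_n = τ₀ + n/σ².
So 1/σ₀² = 1/3.7900 − 7/35.5 = 0.263852 − 0.197183 = 0.066669.
Hence σ₀² = 1/0.066669 ≈ 15.0.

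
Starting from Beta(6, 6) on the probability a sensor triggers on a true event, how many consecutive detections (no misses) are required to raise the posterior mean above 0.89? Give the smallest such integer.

After k detections and 0 misses the posterior is Beta(6+k, 6), with mean (6+k)/(6+6+k).
Set (6+k)/(12+k) > 0.89 and solve: k > (0.89·12 − 6)/(1 − 0.89) = 42.545.
The smallest integer exceeding 42.545 is 43, and checking k=43: (49)/(55) = 0.8909 > 0.89.

k = 43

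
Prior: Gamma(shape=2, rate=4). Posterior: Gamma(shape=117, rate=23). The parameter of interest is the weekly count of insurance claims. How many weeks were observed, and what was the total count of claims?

A Gamma(α, β) prior (rate parametrization) on a Poisson rate with n observations summing to S gives posterior Gamma(α+S, β+n).
Matching: Σxᵢ = 117 − 2 = 115 and n = 23 − 4 = 19.

n = 19 weeks with total 115 claims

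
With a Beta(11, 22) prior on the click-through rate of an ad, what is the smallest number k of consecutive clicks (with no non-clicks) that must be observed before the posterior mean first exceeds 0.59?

After k clicks and 0 non-clicks the posterior is Beta(11+k, 22), with mean (11+k)/(11+22+k).
Set (11+k)/(33+k) > 0.59 and solve: k > (0.59·33 − 11)/(1 − 0.59) = 20.659.
The smallest integer exceeding 20.659 is 21, and checking k=21: (32)/(54) = 0.5926 > 0.59.

k = 21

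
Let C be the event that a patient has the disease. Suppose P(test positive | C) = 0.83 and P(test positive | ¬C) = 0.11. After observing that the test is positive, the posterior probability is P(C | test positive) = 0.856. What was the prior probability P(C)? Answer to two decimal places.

P(C) = 0.44

Bayes' rule in odds form gives O(C|E) = O(C)·[P(E|C)/P(E|¬C)], hence O(C) = O(C|E)/LR.
Posterior odds = 0.856/(1−0.856) = 5.9444. LR = 0.83/0.11 = 7.5455.
Prior odds = 5.9444/7.5455 = 0.7878, so P(C) = 0.7878/(1+0.7878) ≈ 0.44.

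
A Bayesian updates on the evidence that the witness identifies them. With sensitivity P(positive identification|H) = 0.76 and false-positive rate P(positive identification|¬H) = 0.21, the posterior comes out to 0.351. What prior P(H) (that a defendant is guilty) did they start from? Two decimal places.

In odds form, posterior odds = prior odds × likelihood ratio, so prior odds = posterior odds ÷ LR.
Posterior odds = 0.351/(1−0.351) = 0.5408. LR = 0.76/0.21 = 3.6190.
Prior odds = 0.5408/3.6190 = 0.1494, so P(H) = 0.1494/(1+0.1494) ≈ 0.13.

P(H) = 0.13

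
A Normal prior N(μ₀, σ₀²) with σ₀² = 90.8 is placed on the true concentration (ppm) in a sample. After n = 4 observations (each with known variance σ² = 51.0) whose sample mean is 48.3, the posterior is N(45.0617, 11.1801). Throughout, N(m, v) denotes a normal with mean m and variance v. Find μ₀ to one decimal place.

The posterior mean is a precision-weighted average: μ_n = (τ₀μ₀ + τ_data·x̄)/(τ₀+τ_data), with τ₀=1/σ₀² and τ_data=n/σ².
Here τ₀ = 1/90.8 = 0.011013 and τ_data = 4/51.0 = 0.078431, so τ_n = 0.089444.
Rearranging for μ₀: μ₀ = (μ_n·τ_n − τ_data·x̄)/τ₀ = (45.0617·0.089444 − 0.078431·48.3) / 0.011013 = 0.242281/0.011013 ≈ 22.0.

μ₀ = 22.0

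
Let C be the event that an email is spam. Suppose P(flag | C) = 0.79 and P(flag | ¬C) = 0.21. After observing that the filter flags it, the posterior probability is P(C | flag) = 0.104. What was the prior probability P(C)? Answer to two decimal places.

P(C) = 0.03

In odds form, posterior odds = prior odds × likelihood ratio, so prior odds = posterior odds ÷ LR.
Posterior odds = 0.104/(1−0.104) = 0.1161. LR = 0.79/0.21 = 3.7619.
Prior odds = 0.1161/3.7619 = 0.0309, so P(C) = 0.0309/(1+0.0309) ≈ 0.03.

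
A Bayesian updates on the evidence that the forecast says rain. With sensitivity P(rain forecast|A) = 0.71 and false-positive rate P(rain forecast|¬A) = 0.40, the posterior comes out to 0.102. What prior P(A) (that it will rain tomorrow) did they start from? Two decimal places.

P(A) = 0.06

In odds form, posterior odds = prior odds × likelihood ratio, so prior odds = posterior odds ÷ LR.
Posterior odds = 0.102/(1−0.102) = 0.1136. LR = 0.71/0.40 = 1.7750.
Prior odds = 0.1136/1.7750 = 0.0640, so P(A) = 0.0640/(1+0.0640) ≈ 0.06.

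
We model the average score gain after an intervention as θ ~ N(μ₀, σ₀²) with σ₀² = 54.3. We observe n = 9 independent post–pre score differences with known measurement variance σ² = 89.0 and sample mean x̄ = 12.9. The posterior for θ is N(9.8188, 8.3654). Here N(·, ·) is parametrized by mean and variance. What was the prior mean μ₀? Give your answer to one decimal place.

With known observation variance, the Normal–Normal posterior has precision τ_n = τ₀ + n/σ² and mean μ_n = (τ₀μ₀ + (n/σ²)x̄)/τ_n.
Here τ₀ = 1/54.3 = 0.018416 and τ_data = 9/89.0 = 0.101124, so τ_n = 0.119540.
Rearranging for μ₀: μ₀ = (μ_n·τ_n − τ_data·x̄)/τ₀ = (9.8188·0.119540 − 0.101124·12.9) / 0.018416 = -0.130760/0.018416 ≈ -7.1.

μ₀ = -7.1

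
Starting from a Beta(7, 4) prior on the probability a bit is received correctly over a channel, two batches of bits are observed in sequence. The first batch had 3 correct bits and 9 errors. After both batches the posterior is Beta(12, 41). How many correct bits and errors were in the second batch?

Because Beta–binomial updating is additive in the counts, the combined data contributed (α_post−α_prior, β_post−β_prior) successes and failures.
Total across both batches: 12−7=5 correct bits, 41−4=37 errors.
Subtract the first batch: 5−3=2 correct bits and 37−9=28 errors.

2 correct bits and 28 errors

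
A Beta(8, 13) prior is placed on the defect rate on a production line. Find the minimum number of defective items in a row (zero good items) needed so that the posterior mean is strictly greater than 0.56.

k = 9

After k defective items and 0 good items the posterior is Beta(8+k, 13), with mean (8+k)/(8+13+k).
Set (8+k)/(21+k) > 0.56 and solve: k > (0.56·21 − 8)/(1 − 0.56) = 8.545.
The smallest integer exceeding 8.545 is 9.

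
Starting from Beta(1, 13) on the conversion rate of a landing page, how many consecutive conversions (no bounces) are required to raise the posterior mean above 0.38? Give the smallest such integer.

After k conversions and 0 bounces the posterior is Beta(1+k, 13), with mean (1+k)/(1+13+k).
Set (1+k)/(14+k) > 0.38 and solve: k > (0.38·14 − 1)/(1 − 0.38) = 6.968.
The smallest integer exceeding 6.968 is 7, and checking k=7: (8)/(21) = 0.3810 > 0.38.

k = 7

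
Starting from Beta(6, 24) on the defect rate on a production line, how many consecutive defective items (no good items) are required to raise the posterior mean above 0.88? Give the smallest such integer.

After k defective items and 0 good items the posterior is Beta(6+k, 24), with mean (6+k)/(6+24+k).
Set (6+k)/(30+k) > 0.88 and solve: k > (0.88·30 − 6)/(1 − 0.88) = 170.000.
The smallest integer exceeding 170.000 is 171.

k = 171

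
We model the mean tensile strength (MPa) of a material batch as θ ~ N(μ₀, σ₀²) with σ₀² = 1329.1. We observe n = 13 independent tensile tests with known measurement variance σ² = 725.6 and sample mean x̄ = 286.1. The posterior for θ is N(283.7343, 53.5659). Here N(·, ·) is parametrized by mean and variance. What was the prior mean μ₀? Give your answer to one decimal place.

With known observation variance, the Normal–Normal posterior has precision τ_n = τ₀ + n/σ² and mean μ_n = (τ₀μ₀ + (n/σ²)x̄)/τ_n.
Here τ₀ = 1/1329.1 = 0.000752 and τ_data = 13/725.6 = 0.017916, so τ_n = 0.018668.
Rearranging for μ₀: μ₀ = (μ_n·τ_n − τ_data·x̄)/τ₀ = (283.7343·0.018668 − 0.017916·286.1) / 0.000752 = 0.170984/0.000752 ≈ 227.4.

μ₀ = 227.4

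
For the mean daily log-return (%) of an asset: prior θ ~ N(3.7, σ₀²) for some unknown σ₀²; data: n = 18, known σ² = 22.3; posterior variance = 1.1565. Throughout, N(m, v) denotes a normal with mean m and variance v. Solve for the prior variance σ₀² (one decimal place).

For the Normal–Normal model with known σ², precisions add: τ_n = τ₀ + n/σ².
So 1/σ₀² = 1/1.1565 − 18/22.3 = 0.864678 − 0.807175 = 0.057503.
Hence σ₀² = 1/0.057503 ≈ 17.4.

σ₀² = 17.4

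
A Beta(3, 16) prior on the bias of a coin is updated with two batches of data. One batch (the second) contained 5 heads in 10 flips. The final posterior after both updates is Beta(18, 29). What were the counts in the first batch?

10 heads and 8 tails

Sequential conjugate updates are equivalent to a single update on the pooled data, so total successes = posterior α − prior α and total failures = posterior β − prior β.
Total across both batches: 18−3=15 heads, 29−16=13 tails.
Subtract the second batch: 15−5=10 heads and 13−5=8 tails.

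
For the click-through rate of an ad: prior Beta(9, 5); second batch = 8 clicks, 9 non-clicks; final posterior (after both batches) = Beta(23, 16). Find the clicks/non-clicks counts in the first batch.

6 clicks and 2 non-clicks

Sequential conjugate updates are equivalent to a single update on the pooled data, so total successes = posterior α − prior α and total failures = posterior β − prior β.
Total across both batches: 23−9=14 clicks, 16−5=11 non-clicks.
Subtract the second batch: 14−8=6 clicks and 11−9=2 non-clicks.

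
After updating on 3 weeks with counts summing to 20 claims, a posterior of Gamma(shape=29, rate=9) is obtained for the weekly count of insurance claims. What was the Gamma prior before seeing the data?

Gamma(shape=9, rate=6)

A Gamma(α, β) prior (rate parametrization) on a Poisson rate with n observations summing to S gives posterior Gamma(α+S, β+n).
So α = 29 − 20 = 9 and β = 9 − 3 = 6.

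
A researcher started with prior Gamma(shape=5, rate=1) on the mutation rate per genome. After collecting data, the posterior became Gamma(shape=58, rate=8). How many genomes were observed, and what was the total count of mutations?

A Gamma(α, β) prior (rate parametrization) on a Poisson rate with n observations summing to S gives posterior Gamma(α+S, β+n).
Matching: Σxᵢ = 58 − 5 = 53 and n = 8 − 1 = 7.

n = 7 genomes with total 53 mutations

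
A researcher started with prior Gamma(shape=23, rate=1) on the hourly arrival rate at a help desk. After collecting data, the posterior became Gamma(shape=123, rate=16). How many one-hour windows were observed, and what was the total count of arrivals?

n = 15 one-hour windows with total 100 arrivals

A Gamma(α, β) prior (rate parametrization) on a Poisson rate with n observations summing to S gives posterior Gamma(α+S, β+n).
Matching: Σxᵢ = 123 − 23 = 100 and n = 16 − 1 = 15.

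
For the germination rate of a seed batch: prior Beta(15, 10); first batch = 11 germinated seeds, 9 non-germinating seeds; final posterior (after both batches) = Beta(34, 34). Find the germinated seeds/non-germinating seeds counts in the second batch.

Because Beta–binomial updating is additive in the counts, the combined data contributed (α_post−α_prior, β_post−β_prior) successes and failures.
Total across both batches: 34−15=19 germinated seeds, 34−10=24 non-germinating seeds.
Subtract the first batch: 19−11=8 germinated seeds and 24−9=15 non-germinating seeds.

8 germinated seeds and 15 non-germinating seeds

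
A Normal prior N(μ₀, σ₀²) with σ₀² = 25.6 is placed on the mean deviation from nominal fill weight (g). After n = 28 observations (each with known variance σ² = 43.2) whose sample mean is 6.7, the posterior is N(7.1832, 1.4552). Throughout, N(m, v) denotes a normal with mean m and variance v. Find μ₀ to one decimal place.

μ₀ = 15.2

The posterior mean is a precision-weighted average: μ_n = (τ₀μ₀ + τ_data·x̄)/(τ₀+τ_data), with τ₀=1/σ₀² and τ_data=n/σ².
Here τ₀ = 1/25.6 = 0.039062 and τ_data = 28/43.2 = 0.648148, so τ_n = 0.687210.
Rearranging for μ₀: μ₀ = (μ_n·τ_n − τ_data·x̄)/τ₀ = (7.1832·0.687210 − 0.648148·6.7) / 0.039062 = 0.593775/0.039062 ≈ 15.2.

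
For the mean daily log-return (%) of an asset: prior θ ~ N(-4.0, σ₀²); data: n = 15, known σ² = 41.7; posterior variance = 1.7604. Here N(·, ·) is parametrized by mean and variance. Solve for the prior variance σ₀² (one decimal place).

σ₀² = 4.8

For the Normal–Normal model with known σ², precisions add: τ_n = τ₀ + n/σ².
So 1/σ₀² = 1/1.7604 − 15/41.7 = 0.568053 − 0.359712 = 0.208341.
Hence σ₀² = 1/0.208341 ≈ 4.8.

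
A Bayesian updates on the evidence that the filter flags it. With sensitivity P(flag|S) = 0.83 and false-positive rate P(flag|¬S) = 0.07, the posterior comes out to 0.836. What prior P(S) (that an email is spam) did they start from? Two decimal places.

P(S) = 0.30

Bayes' rule in odds form gives O(S|E) = O(S)·[P(E|S)/P(E|¬S)], hence O(S) = O(S|E)/LR.
Posterior odds = 0.836/(1−0.836) = 5.0976. LR = 0.83/0.07 = 11.8571.
Prior odds = 5.0976/11.8571 = 0.4299, so P(S) = 0.4299/(1+0.4299) ≈ 0.30.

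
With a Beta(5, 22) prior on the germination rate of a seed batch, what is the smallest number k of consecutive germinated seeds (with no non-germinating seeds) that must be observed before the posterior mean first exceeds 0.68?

After k germinated seeds and 0 non-germinating seeds the posterior is Beta(5+k, 22), with mean (5+k)/(5+22+k).
Set (5+k)/(27+k) > 0.68 and solve: k > (0.68·27 − 5)/(1 − 0.68) = 41.750.
The smallest integer exceeding 41.750 is 42, and checking k=42: (47)/(69) = 0.6812 > 0.68.

k = 42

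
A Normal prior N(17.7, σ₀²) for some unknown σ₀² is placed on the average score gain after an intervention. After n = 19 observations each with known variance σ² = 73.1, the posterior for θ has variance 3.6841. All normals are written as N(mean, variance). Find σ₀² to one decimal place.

σ₀² = 86.8

For the Normal–Normal model with known σ², precisions add: τ_n = τ₀ + n/σ².
So 1/σ₀² = 1/3.6841 − 19/73.1 = 0.271437 − 0.259918 = 0.011519.
Hence σ₀² = 1/0.011519 ≈ 86.8.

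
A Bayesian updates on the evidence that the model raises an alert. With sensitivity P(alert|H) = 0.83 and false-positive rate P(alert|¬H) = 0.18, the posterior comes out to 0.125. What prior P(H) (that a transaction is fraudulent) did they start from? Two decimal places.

Bayes' rule in odds form gives O(H|E) = O(H)·[P(E|H)/P(E|¬H)], hence O(H) = O(H|E)/LR.
Posterior odds = 0.125/(1−0.125) = 0.1429. LR = 0.83/0.18 = 4.6111.
Prior odds = 0.1429/4.6111 = 0.0310, so P(H) = 0.0310/(1+0.0310) ≈ 0.03.

P(H) = 0.03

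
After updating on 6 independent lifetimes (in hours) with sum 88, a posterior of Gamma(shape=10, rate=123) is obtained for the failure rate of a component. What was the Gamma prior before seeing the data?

Gamma(shape=4, rate=35)

Gamma–exponential conjugacy: posterior shape = α + n, posterior rate = β + Σtᵢ.
So α = 10 − 6 = 4 and β = 123 − 88 = 35.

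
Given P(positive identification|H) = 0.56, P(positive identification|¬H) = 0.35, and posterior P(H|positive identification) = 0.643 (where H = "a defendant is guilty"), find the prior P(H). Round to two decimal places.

In odds form, posterior odds = prior odds × likelihood ratio, so prior odds = posterior odds ÷ LR.
Posterior odds = 0.643/(1−0.643) = 1.8011. LR = 0.56/0.35 = 1.6000.
Prior odds = 1.8011/1.6000 = 1.1257, so P(H) = 1.1257/(1+1.1257) ≈ 0.53.

P(H) = 0.53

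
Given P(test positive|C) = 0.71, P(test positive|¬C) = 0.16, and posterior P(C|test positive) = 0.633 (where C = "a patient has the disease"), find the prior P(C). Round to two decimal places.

P(C) = 0.28

In odds form, posterior odds = prior odds × likelihood ratio, so prior odds = posterior odds ÷ LR.
Posterior odds = 0.633/(1−0.633) = 1.7248. LR = 0.71/0.16 = 4.4375.
Prior odds = 1.7248/4.4375 = 0.3887, so P(C) = 0.3887/(1+0.3887) ≈ 0.28.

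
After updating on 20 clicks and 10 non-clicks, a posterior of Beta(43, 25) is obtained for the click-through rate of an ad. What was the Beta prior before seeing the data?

Under Beta–binomial conjugacy the posterior parameters are (α+s, β+f).
So α = 43 − 20 = 23 and β = 25 − 10 = 15.

Beta(23, 15)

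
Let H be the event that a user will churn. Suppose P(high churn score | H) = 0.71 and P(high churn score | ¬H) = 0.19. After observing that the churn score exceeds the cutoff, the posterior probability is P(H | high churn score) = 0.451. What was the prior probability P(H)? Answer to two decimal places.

P(H) = 0.18

Bayes' rule in odds form gives O(H|E) = O(H)·[P(E|H)/P(E|¬H)], hence O(H) = O(H|E)/LR.
Posterior odds = 0.451/(1−0.451) = 0.8215. LR = 0.71/0.19 = 3.7368.
Prior odds = 0.8215/3.7368 = 0.2198, so P(H) = 0.2198/(1+0.2198) ≈ 0.18.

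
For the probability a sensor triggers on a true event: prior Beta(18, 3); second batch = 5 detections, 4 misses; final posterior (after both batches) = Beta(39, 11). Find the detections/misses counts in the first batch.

Because Beta–binomial updating is additive in the counts, the combined data contributed (α_post−α_prior, β_post−β_prior) successes and failures.
Total across both batches: 39−18=21 detections, 11−3=8 misses.
Subtract the second batch: 21−5=16 detections and 8−4=4 misses.

16 detections and 4 misses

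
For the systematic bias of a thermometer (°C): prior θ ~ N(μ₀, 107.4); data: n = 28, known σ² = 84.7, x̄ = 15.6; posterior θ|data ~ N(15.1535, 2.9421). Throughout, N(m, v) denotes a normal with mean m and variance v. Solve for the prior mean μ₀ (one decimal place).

With known observation variance, the Normal–Normal posterior has precision τ_n = τ₀ + n/σ² and mean μ_n = (τ₀μ₀ + (n/σ²)x̄)/τ_n.
Here τ₀ = 1/107.4 = 0.009311 and τ_data = 28/84.7 = 0.330579, so τ_n = 0.339890.
Rearranging for μ₀: μ₀ = (μ_n·τ_n − τ_data·x̄)/τ₀ = (15.1535·0.339890 − 0.330579·15.6) / 0.009311 = -0.006509/0.009311 ≈ -0.7.

μ₀ = -0.7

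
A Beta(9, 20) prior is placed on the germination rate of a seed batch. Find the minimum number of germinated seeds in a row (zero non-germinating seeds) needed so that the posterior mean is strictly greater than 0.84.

After k germinated seeds and 0 non-germinating seeds the posterior is Beta(9+k, 20), with mean (9+k)/(9+20+k).
Set (9+k)/(29+k) > 0.84 and solve: k > (0.84·29 − 9)/(1 − 0.84) = 96.000.
The smallest integer exceeding 96.000 is 97.

k = 97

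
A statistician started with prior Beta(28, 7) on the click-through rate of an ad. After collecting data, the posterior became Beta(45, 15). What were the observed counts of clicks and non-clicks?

17 clicks and 8 non-clicks

Under Beta–binomial conjugacy the posterior parameters are (a+s, b+f).
Match parameters: s=45−28=17, f=15−7=8.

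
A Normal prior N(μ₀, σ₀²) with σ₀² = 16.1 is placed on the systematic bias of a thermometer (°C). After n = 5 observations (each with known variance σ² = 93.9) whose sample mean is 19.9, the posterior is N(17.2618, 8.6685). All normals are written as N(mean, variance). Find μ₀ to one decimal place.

The posterior mean is a precision-weighted average: μ_n = (τ₀μ₀ + τ_data·x̄)/(τ₀+τ_data), with τ₀=1/σ₀² and τ_data=n/σ².
Here τ₀ = 1/16.1 = 0.062112 and τ_data = 5/93.9 = 0.053248, so τ_n = 0.115360.
Rearranging for μ₀: μ₀ = (μ_n·τ_n − τ_data·x̄)/τ₀ = (17.2618·0.115360 − 0.053248·19.9) / 0.062112 = 0.931686/0.062112 ≈ 15.0.

μ₀ = 15.0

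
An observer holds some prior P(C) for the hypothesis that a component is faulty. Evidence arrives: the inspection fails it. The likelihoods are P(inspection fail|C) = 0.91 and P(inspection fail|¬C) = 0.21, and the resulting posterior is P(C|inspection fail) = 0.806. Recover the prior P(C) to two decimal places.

Bayes' rule in odds form gives O(C|E) = O(C)·[P(E|C)/P(E|¬C)], hence O(C) = O(C|E)/LR.
Posterior odds = 0.806/(1−0.806) = 4.1546. LR = 0.91/0.21 = 4.3333.
Prior odds = 4.1546/4.3333 = 0.9588, so P(C) = 0.9588/(1+0.9588) ≈ 0.49.

P(C) = 0.49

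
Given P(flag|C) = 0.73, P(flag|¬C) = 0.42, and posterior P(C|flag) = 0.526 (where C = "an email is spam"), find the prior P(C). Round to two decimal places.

In odds form, posterior odds = prior odds × likelihood ratio, so prior odds = posterior odds ÷ LR.
Posterior odds = 0.526/(1−0.526) = 1.1097. LR = 0.73/0.42 = 1.7381.
Prior odds = 1.1097/1.7381 = 0.6385, so P(C) = 0.6385/(1+0.6385) ≈ 0.39.

P(C) = 0.39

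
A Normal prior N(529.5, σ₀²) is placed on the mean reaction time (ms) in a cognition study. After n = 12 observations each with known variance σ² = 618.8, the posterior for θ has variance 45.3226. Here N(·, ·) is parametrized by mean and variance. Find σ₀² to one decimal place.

Posterior precision equals prior precision plus data precision: 1/σ_n² = 1/σ₀² + n/σ².
So 1/σ₀² = 1/45.3226 − 12/618.8 = 0.022064 − 0.019392 = 0.002672.
Hence σ₀² = 1/0.002672 ≈ 374.3.

σ₀² = 374.3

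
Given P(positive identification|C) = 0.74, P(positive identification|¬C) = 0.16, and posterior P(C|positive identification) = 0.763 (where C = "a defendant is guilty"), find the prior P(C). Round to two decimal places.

P(C) = 0.41

Bayes' rule in odds form gives O(C|E) = O(C)·[P(E|C)/P(E|¬C)], hence O(C) = O(C|E)/LR.
Posterior odds = 0.763/(1−0.763) = 3.2194. LR = 0.74/0.16 = 4.6250.
Prior odds = 3.2194/4.6250 = 0.6961, so P(C) = 0.6961/(1+0.6961) ≈ 0.41.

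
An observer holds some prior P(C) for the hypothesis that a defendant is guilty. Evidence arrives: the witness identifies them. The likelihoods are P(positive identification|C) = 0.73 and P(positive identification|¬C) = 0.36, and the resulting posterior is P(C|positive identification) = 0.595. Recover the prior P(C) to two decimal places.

Bayes' rule in odds form gives O(C|E) = O(C)·[P(E|C)/P(E|¬C)], hence O(C) = O(C|E)/LR.
Posterior odds = 0.595/(1−0.595) = 1.4691. LR = 0.73/0.36 = 2.0278.
Prior odds = 1.4691/2.0278 = 0.7245, so P(C) = 0.7245/(1+0.7245) ≈ 0.42.

P(C) = 0.42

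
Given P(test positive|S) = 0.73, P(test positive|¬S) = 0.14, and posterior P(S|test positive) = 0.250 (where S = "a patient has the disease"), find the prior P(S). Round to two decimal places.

P(S) = 0.06

In odds form, posterior odds = prior odds × likelihood ratio, so prior odds = posterior odds ÷ LR.
Posterior odds = 0.250/(1−0.250) = 0.3333. LR = 0.73/0.14 = 5.2143.
Prior odds = 0.3333/5.2143 = 0.0639, so P(S) = 0.0639/(1+0.0639) ≈ 0.06.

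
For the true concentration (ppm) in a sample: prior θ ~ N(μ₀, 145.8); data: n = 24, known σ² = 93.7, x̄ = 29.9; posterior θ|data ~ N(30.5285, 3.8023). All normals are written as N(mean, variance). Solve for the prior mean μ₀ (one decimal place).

μ₀ = 54.0

With known observation variance, the Normal–Normal posterior has precision τ_n = τ₀ + n/σ² and mean μ_n = (τ₀μ₀ + (n/σ²)x̄)/τ_n.
Here τ₀ = 1/145.8 = 0.006859 and τ_data = 24/93.7 = 0.256137, so τ_n = 0.262996.
Rearranging for μ₀: μ₀ = (μ_n·τ_n − τ_data·x̄)/τ₀ = (30.5285·0.262996 − 0.256137·29.9) / 0.006859 = 0.370377/0.006859 ≈ 54.0.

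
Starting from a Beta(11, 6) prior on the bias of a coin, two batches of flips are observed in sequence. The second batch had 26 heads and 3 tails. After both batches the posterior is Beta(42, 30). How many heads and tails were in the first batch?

5 heads and 21 tails

Sequential conjugate updates are equivalent to a single update on the pooled data, so total successes = posterior α − prior α and total failures = posterior β − prior β.
Total across both batches: 42−11=31 heads, 30−6=24 tails.
Subtract the second batch: 31−26=5 heads and 24−3=21 tails.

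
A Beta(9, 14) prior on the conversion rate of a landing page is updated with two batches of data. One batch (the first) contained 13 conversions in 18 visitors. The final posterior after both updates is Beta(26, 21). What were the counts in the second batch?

4 conversions and 2 bounces

Sequential conjugate updates are equivalent to a single update on the pooled data, so total successes = posterior α − prior α and total failures = posterior β − prior β.
Total across both batches: 26−9=17 conversions, 21−14=7 bounces.
Subtract the first batch: 17−13=4 conversions and 7−5=2 bounces.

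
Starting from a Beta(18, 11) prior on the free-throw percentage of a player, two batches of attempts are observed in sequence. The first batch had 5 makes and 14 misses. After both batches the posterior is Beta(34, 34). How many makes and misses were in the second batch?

Because Beta–binomial updating is additive in the counts, the combined data contributed (α_post−α_prior, β_post−β_prior) successes and failures.
Total across both batches: 34−18=16 makes, 34−11=23 misses.
Subtract the first batch: 16−5=11 makes and 23−14=9 misses.

11 makes and 9 misses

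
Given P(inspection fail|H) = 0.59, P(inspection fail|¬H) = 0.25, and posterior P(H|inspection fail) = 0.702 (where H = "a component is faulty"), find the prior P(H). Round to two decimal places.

P(H) = 0.50

Bayes' rule in odds form gives O(H|E) = O(H)·[P(E|H)/P(E|¬H)], hence O(H) = O(H|E)/LR.
Posterior odds = 0.702/(1−0.702) = 2.3557. LR = 0.59/0.25 = 2.3600.
Prior odds = 2.3557/2.3600 = 0.9982, so P(H) = 0.9982/(1+0.9982) ≈ 0.50.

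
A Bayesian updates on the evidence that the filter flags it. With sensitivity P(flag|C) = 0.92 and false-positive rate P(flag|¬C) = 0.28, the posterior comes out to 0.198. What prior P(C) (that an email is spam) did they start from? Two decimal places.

P(C) = 0.07

Bayes' rule in odds form gives O(C|E) = O(C)·[P(E|C)/P(E|¬C)], hence O(C) = O(C|E)/LR.
Posterior odds = 0.198/(1−0.198) = 0.2469. LR = 0.92/0.28 = 3.2857.
Prior odds = 0.2469/3.2857 = 0.0751, so P(C) = 0.0751/(1+0.0751) ≈ 0.07.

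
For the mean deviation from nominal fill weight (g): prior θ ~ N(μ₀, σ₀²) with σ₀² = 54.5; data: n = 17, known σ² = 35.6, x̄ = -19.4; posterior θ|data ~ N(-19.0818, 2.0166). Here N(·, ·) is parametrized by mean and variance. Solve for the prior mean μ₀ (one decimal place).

The posterior mean is a precision-weighted average: μ_n = (τ₀μ₀ + τ_data·x̄)/(τ₀+τ_data), with τ₀=1/σ₀² and τ_data=n/σ².
Here τ₀ = 1/54.5 = 0.018349 and τ_data = 17/35.6 = 0.477528, so τ_n = 0.495877.
Rearranging for μ₀: μ₀ = (μ_n·τ_n − τ_data·x̄)/τ₀ = (-19.0818·0.495877 − 0.477528·-19.4) / 0.018349 = -0.198183/0.018349 ≈ -10.8.

μ₀ = -10.8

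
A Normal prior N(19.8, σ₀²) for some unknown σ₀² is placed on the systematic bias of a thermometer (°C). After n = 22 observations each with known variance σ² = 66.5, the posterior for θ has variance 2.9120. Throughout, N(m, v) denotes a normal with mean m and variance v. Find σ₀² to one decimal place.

σ₀² = 79.5

For the Normal–Normal model with known σ², precisions add: τ_n = τ₀ + n/σ².
So 1/σ₀² = 1/2.9120 − 22/66.5 = 0.343407 − 0.330827 = 0.012580.
Hence σ₀² = 1/0.012580 ≈ 79.5.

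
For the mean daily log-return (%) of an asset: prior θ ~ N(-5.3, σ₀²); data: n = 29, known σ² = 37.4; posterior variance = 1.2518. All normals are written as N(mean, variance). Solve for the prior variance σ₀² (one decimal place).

σ₀² = 42.6

Posterior precision equals prior precision plus data precision: 1/σ_n² = 1/σ₀² + n/σ².
So 1/σ₀² = 1/1.2518 − 29/37.4 = 0.798850 − 0.775401 = 0.023449.
Hence σ₀² = 1/0.023449 ≈ 42.6.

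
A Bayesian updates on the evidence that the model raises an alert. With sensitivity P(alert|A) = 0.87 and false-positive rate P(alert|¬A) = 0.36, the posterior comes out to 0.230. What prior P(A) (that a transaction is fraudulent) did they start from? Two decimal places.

Bayes' rule in odds form gives O(A|E) = O(A)·[P(E|A)/P(E|¬A)], hence O(A) = O(A|E)/LR.
Posterior odds = 0.230/(1−0.230) = 0.2987. LR = 0.87/0.36 = 2.4167.
Prior odds = 0.2987/2.4167 = 0.1236, so P(A) = 0.1236/(1+0.1236) ≈ 0.11.

P(A) = 0.11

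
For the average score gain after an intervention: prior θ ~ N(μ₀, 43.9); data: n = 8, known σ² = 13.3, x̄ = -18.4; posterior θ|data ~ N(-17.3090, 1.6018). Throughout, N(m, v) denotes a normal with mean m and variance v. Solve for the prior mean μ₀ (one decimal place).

The posterior mean is a precision-weighted average: μ_n = (τ₀μ₀ + τ_data·x̄)/(τ₀+τ_data), with τ₀=1/σ₀² and τ_data=n/σ².
Here τ₀ = 1/43.9 = 0.022779 and τ_data = 8/13.3 = 0.601504, so τ_n = 0.624283.
Rearranging for μ₀: μ₀ = (μ_n·τ_n − τ_data·x̄)/τ₀ = (-17.3090·0.624283 − 0.601504·-18.4) / 0.022779 = 0.261959/0.022779 ≈ 11.5.

μ₀ = 11.5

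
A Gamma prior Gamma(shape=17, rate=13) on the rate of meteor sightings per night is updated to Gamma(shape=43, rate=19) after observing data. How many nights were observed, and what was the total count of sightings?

n = 6 nights with total 26 sightings

A Gamma(α, β) prior (rate parametrization) on a Poisson rate with n observations summing to S gives posterior Gamma(α+S, β+n).
Matching: Σxᵢ = 43 − 17 = 26 and n = 19 − 13 = 6.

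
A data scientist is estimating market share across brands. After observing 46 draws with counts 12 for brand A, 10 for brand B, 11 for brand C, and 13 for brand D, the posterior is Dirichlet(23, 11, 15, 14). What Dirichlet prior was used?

Dirichlet(11, 1, 4, 1)

For a Dirichlet(α) prior with multinomial counts c, the posterior is Dirichlet(α + c) componentwise.
Subtract each count from the matching posterior parameter: 23−12=11, 11−10=1, 15−11=4, 14−13=1.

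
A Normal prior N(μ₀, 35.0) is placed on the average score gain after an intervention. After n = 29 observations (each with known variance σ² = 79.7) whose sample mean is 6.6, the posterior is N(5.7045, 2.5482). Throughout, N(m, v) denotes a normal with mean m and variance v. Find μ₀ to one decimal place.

The posterior mean is a precision-weighted average: μ_n = (τ₀μ₀ + τ_data·x̄)/(τ₀+τ_data), with τ₀=1/σ₀² and τ_data=n/σ².
Here τ₀ = 1/35.0 = 0.028571 and τ_data = 29/79.7 = 0.363864, so τ_n = 0.392435.
Rearranging for μ₀: μ₀ = (μ_n·τ_n − τ_data·x̄)/τ₀ = (5.7045·0.392435 − 0.363864·6.6) / 0.028571 = -0.162857/0.028571 ≈ -5.7.

μ₀ = -5.7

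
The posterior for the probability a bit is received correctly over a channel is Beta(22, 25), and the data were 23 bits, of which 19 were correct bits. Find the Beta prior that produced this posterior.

Beta(3, 21)

Beta is conjugate to the binomial likelihood: posterior = Beta(α+s, β+f).
Subtract the data counts: 22−19=3, 25−4=21.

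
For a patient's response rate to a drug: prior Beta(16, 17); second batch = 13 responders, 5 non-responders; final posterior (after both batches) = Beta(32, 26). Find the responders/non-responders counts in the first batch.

Because Beta–binomial updating is additive in the counts, the combined data contributed (α_post−α_prior, β_post−β_prior) successes and failures.
Total across both batches: 32−16=16 responders, 26−17=9 non-responders.
Subtract the second batch: 16−13=3 responders and 9−5=4 non-responders.

3 responders and 4 non-responders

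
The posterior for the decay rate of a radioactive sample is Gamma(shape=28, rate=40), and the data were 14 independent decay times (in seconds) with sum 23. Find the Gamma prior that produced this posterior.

Gamma–exponential conjugacy: posterior shape = α + n, posterior rate = β + Σtᵢ.
So α = 28 − 14 = 14 and β = 40 − 23 = 17.

Gamma(shape=14, rate=17)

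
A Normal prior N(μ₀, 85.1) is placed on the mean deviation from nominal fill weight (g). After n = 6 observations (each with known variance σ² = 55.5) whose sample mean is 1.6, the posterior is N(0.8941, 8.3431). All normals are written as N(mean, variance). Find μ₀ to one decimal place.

With known observation variance, the Normal–Normal posterior has precision τ_n = τ₀ + n/σ² and mean μ_n = (τ₀μ₀ + (n/σ²)x̄)/τ_n.
Here τ₀ = 1/85.1 = 0.011751 and τ_data = 6/55.5 = 0.108108, so τ_n = 0.119859.
Rearranging for μ₀: μ₀ = (μ_n·τ_n − τ_data·x̄)/τ₀ = (0.8941·0.119859 − 0.108108·1.6) / 0.011751 = -0.065807/0.011751 ≈ -5.6.

μ₀ = -5.6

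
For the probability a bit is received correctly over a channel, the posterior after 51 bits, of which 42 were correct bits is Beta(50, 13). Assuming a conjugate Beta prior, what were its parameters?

Beta(8, 4)

A Beta(α, β) prior with s successes and f failures in binomial data gives a Beta(α+s, β+f) posterior.
So α = 50 − 42 = 8 and β = 13 − 9 = 4.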